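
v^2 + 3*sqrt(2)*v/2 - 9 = (v - 3*sqrt(2)/2)*(v + 3*sqrt(2))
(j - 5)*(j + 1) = j^2 - 4*j - 5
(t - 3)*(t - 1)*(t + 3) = t^3 - t^2 - 9*t + 9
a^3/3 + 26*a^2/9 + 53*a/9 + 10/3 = (a/3 + 1/3)*(a + 5/3)*(a + 6)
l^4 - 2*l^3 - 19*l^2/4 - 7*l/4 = l*(l - 7/2)*(l + 1/2)*(l + 1)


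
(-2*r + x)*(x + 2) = -2*r*x - 4*r + x^2 + 2*x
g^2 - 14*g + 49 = (g - 7)^2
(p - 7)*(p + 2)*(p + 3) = p^3 - 2*p^2 - 29*p - 42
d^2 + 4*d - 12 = (d - 2)*(d + 6)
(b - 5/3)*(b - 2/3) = b^2 - 7*b/3 + 10/9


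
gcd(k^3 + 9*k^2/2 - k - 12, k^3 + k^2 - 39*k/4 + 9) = k^2 + 5*k/2 - 6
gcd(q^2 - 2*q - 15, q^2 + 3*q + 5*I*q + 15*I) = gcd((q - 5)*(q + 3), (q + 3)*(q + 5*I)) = q + 3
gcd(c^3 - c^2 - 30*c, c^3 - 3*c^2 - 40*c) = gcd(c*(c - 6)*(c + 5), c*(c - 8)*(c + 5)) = c^2 + 5*c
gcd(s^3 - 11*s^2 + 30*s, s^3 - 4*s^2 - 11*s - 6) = s - 6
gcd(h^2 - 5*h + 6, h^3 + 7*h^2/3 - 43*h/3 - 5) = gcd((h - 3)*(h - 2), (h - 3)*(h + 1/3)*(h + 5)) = h - 3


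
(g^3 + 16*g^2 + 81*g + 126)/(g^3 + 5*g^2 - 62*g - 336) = (g + 3)/(g - 8)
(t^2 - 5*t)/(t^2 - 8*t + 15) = t/(t - 3)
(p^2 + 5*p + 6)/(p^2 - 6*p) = (p^2 + 5*p + 6)/(p*(p - 6))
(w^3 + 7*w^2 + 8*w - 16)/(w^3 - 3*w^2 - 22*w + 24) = (w + 4)/(w - 6)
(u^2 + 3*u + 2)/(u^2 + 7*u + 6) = (u + 2)/(u + 6)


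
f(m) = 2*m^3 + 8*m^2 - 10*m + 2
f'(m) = 6*m^2 + 16*m - 10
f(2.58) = 63.80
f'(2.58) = 71.22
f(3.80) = 189.26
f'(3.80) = 137.44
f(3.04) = 101.72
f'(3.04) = 94.09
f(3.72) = 178.46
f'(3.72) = 132.55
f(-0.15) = 3.67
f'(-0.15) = -12.26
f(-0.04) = 2.41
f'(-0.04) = -10.63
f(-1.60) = 30.29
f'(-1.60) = -20.24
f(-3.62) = 48.16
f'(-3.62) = 10.71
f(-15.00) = -4798.00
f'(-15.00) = 1100.00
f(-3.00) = 50.00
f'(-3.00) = -4.00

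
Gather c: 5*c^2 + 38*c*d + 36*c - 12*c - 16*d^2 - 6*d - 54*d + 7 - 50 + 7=5*c^2 + c*(38*d + 24) - 16*d^2 - 60*d - 36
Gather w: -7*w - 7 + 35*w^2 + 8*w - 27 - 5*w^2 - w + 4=30*w^2 - 30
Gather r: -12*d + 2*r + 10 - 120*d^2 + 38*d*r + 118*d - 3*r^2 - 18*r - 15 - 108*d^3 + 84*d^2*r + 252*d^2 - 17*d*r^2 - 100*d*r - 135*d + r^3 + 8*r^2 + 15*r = -108*d^3 + 132*d^2 - 29*d + r^3 + r^2*(5 - 17*d) + r*(84*d^2 - 62*d - 1) - 5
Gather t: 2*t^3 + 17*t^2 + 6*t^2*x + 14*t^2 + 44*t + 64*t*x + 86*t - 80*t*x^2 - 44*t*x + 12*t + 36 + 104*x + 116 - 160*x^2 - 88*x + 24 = 2*t^3 + t^2*(6*x + 31) + t*(-80*x^2 + 20*x + 142) - 160*x^2 + 16*x + 176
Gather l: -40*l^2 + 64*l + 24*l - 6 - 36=-40*l^2 + 88*l - 42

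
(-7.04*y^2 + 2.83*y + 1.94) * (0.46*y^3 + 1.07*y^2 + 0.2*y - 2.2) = -3.2384*y^5 - 6.231*y^4 + 2.5125*y^3 + 18.1298*y^2 - 5.838*y - 4.268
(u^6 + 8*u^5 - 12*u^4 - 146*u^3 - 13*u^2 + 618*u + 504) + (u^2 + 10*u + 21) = u^6 + 8*u^5 - 12*u^4 - 146*u^3 - 12*u^2 + 628*u + 525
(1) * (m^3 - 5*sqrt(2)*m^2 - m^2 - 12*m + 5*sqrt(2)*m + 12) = m^3 - 5*sqrt(2)*m^2 - m^2 - 12*m + 5*sqrt(2)*m + 12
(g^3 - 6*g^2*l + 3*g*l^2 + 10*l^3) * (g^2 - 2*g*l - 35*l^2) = g^5 - 8*g^4*l - 20*g^3*l^2 + 214*g^2*l^3 - 125*g*l^4 - 350*l^5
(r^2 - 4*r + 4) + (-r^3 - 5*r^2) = -r^3 - 4*r^2 - 4*r + 4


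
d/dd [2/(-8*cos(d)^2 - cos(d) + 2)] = -2*(16*cos(d) + 1)*sin(d)/(8*cos(d)^2 + cos(d) - 2)^2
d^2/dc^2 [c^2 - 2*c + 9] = 2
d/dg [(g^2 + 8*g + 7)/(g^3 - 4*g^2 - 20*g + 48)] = (-g^4 - 16*g^3 - 9*g^2 + 152*g + 524)/(g^6 - 8*g^5 - 24*g^4 + 256*g^3 + 16*g^2 - 1920*g + 2304)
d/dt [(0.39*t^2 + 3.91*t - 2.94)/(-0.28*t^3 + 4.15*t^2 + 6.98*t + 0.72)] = (0.1092*t^4 + 2.1896*t^3 - 15.9739*t^2 + 24.9636*t + 23.3364)/(0.0784*t^6 - 2.324*t^5 + 13.3137*t^4 + 57.5308*t^3 + 54.6964*t^2 + 10.0512*t + 0.5184)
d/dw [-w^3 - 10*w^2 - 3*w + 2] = -3*w^2 - 20*w - 3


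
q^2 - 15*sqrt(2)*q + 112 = (q - 8*sqrt(2))*(q - 7*sqrt(2))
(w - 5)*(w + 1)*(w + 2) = w^3 - 2*w^2 - 13*w - 10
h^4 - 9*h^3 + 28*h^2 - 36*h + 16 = (h - 4)*(h - 2)^2*(h - 1)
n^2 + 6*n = n*(n + 6)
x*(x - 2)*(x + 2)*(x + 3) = x^4 + 3*x^3 - 4*x^2 - 12*x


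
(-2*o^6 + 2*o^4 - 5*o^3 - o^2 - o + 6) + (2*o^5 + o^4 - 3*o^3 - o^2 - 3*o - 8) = -2*o^6 + 2*o^5 + 3*o^4 - 8*o^3 - 2*o^2 - 4*o - 2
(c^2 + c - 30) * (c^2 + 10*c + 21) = c^4 + 11*c^3 + c^2 - 279*c - 630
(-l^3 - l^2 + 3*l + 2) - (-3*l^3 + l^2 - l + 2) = 2*l^3 - 2*l^2 + 4*l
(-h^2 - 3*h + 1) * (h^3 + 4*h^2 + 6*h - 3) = -h^5 - 7*h^4 - 17*h^3 - 11*h^2 + 15*h - 3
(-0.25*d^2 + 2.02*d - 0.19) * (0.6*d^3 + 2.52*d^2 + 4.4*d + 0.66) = -0.15*d^5 + 0.582*d^4 + 3.8764*d^3 + 8.2442*d^2 + 0.4972*d - 0.1254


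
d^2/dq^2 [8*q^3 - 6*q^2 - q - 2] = 48*q - 12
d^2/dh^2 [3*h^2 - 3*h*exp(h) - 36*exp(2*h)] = -3*h*exp(h) - 144*exp(2*h) - 6*exp(h) + 6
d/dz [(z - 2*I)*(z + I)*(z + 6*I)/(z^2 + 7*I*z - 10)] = (z^4 + 14*I*z^3 - 73*z^2 - 124*I*z + 4)/(z^4 + 14*I*z^3 - 69*z^2 - 140*I*z + 100)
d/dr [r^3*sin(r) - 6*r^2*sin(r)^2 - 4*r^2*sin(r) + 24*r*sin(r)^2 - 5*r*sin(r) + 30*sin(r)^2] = r^3*cos(r) + 3*r^2*sin(r) - 6*r^2*sin(2*r) - 4*r^2*cos(r) - 12*r*sin(r)^2 - 8*r*sin(r) + 24*r*sin(2*r) - 5*r*cos(r) + 24*sin(r)^2 - 5*sin(r) + 30*sin(2*r)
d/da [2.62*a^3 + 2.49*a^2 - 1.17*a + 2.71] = 7.86*a^2 + 4.98*a - 1.17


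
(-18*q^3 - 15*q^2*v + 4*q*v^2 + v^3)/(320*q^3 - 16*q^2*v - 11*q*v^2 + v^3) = (-18*q^3 - 15*q^2*v + 4*q*v^2 + v^3)/(320*q^3 - 16*q^2*v - 11*q*v^2 + v^3)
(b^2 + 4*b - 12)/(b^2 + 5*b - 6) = (b - 2)/(b - 1)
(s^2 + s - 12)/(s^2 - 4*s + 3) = (s + 4)/(s - 1)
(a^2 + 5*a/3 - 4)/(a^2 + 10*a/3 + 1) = (3*a - 4)/(3*a + 1)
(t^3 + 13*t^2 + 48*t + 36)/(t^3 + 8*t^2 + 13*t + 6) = (t + 6)/(t + 1)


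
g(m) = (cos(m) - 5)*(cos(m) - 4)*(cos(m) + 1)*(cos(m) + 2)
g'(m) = -(cos(m) - 5)*(cos(m) - 4)*(cos(m) + 1)*sin(m) - (cos(m) - 5)*(cos(m) - 4)*(cos(m) + 2)*sin(m) - (cos(m) - 5)*(cos(m) + 1)*(cos(m) + 2)*sin(m) - (cos(m) - 4)*(cos(m) + 1)*(cos(m) + 2)*sin(m) = 2*(-2*cos(m)^3 + 9*cos(m)^2 + 5*cos(m) - 21)*sin(m)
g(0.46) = 69.95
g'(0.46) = -9.53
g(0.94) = 61.92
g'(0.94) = -24.76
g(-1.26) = 52.21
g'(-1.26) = 35.58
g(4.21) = 19.34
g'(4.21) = 36.98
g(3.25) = 0.18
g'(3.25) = 3.27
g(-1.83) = 29.01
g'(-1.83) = 41.87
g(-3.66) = 4.25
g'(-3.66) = -17.09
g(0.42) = 70.31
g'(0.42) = -8.53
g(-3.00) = 0.30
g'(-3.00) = 4.29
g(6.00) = 71.26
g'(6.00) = 5.41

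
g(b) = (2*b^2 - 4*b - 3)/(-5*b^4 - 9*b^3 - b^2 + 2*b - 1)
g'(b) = (4*b - 4)/(-5*b^4 - 9*b^3 - b^2 + 2*b - 1) + (2*b^2 - 4*b - 3)*(20*b^3 + 27*b^2 + 2*b - 2)/(-5*b^4 - 9*b^3 - b^2 + 2*b - 1)^2 = (20*b^5 - 42*b^4 - 132*b^3 - 81*b^2 - 10*b + 10)/(25*b^8 + 90*b^7 + 91*b^6 - 2*b^5 - 25*b^4 + 14*b^3 + 6*b^2 - 4*b + 1)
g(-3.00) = -0.15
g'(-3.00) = -0.17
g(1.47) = 0.09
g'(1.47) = -0.24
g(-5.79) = -0.02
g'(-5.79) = -0.01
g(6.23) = -0.01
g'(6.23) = 0.00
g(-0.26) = 1.26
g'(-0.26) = 4.38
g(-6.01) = -0.02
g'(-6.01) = -0.01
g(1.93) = 0.02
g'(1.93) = -0.07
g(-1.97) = -0.83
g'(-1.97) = -2.14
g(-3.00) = -0.15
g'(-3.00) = -0.17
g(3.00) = 0.00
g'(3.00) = -0.00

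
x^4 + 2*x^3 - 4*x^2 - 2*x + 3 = (x - 1)^2*(x + 1)*(x + 3)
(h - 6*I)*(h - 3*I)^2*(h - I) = h^4 - 13*I*h^3 - 57*h^2 + 99*I*h + 54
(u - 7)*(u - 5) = u^2 - 12*u + 35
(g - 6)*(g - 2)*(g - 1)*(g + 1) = g^4 - 8*g^3 + 11*g^2 + 8*g - 12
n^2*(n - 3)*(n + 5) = n^4 + 2*n^3 - 15*n^2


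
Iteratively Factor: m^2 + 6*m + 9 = (m + 3)*(m + 3)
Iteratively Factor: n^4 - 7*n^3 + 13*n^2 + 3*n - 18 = (n - 3)*(n^3 - 4*n^2 + n + 6) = (n - 3)*(n - 2)*(n^2 - 2*n - 3) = (n - 3)^2*(n - 2)*(n + 1)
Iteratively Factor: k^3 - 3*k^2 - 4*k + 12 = (k - 2)*(k^2 - k - 6) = (k - 3)*(k - 2)*(k + 2)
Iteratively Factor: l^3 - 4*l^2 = (l - 4)*(l^2) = l*(l - 4)*(l)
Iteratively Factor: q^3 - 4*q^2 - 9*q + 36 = (q + 3)*(q^2 - 7*q + 12) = (q - 3)*(q + 3)*(q - 4)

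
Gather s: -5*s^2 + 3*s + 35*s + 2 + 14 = -5*s^2 + 38*s + 16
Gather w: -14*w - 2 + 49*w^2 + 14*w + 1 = 49*w^2 - 1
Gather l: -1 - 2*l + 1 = -2*l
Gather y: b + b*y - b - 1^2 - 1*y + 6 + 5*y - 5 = y*(b + 4)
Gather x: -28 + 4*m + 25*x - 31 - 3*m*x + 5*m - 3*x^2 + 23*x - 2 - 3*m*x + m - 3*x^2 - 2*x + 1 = 10*m - 6*x^2 + x*(46 - 6*m) - 60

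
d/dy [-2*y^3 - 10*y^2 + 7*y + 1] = -6*y^2 - 20*y + 7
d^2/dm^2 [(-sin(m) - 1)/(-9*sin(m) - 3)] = 2*(-3*sin(m)^2 + sin(m) + 6)/(3*(3*sin(m) + 1)^3)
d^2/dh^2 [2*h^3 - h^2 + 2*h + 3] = 12*h - 2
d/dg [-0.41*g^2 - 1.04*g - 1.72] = -0.82*g - 1.04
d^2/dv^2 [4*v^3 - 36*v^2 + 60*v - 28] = 24*v - 72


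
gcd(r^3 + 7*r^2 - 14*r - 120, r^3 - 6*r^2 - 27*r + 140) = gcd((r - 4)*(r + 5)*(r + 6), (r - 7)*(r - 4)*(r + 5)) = r^2 + r - 20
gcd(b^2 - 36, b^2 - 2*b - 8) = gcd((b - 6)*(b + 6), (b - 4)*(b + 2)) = 1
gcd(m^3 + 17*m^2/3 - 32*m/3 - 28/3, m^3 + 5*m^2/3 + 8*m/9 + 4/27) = m + 2/3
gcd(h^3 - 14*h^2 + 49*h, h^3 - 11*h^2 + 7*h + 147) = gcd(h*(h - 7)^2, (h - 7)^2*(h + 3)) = h^2 - 14*h + 49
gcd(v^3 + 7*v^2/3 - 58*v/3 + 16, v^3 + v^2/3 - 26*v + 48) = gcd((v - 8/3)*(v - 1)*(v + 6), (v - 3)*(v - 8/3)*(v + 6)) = v^2 + 10*v/3 - 16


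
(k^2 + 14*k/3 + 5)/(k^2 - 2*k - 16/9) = 3*(3*k^2 + 14*k + 15)/(9*k^2 - 18*k - 16)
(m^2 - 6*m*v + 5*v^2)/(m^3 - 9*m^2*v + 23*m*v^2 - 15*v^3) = 1/(m - 3*v)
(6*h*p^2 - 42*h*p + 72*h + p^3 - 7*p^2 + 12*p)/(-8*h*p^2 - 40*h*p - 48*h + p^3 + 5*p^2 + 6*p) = (-6*h*p^2 + 42*h*p - 72*h - p^3 + 7*p^2 - 12*p)/(8*h*p^2 + 40*h*p + 48*h - p^3 - 5*p^2 - 6*p)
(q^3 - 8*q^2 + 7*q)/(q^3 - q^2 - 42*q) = (q - 1)/(q + 6)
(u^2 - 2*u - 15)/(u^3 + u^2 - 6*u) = (u - 5)/(u*(u - 2))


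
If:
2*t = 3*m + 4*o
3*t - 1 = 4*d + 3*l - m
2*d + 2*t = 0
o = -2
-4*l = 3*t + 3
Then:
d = 47/119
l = -54/119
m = 286/119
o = -2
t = -47/119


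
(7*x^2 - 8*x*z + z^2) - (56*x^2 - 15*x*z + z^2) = -49*x^2 + 7*x*z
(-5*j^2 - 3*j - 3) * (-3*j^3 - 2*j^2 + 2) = 15*j^5 + 19*j^4 + 15*j^3 - 4*j^2 - 6*j - 6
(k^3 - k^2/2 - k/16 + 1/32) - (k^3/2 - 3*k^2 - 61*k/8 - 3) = k^3/2 + 5*k^2/2 + 121*k/16 + 97/32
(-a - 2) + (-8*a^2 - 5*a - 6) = -8*a^2 - 6*a - 8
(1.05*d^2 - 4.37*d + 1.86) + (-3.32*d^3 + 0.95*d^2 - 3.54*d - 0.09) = -3.32*d^3 + 2.0*d^2 - 7.91*d + 1.77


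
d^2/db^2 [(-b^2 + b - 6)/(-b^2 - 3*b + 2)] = 8*(-b^3 + 6*b^2 + 12*b + 16)/(b^6 + 9*b^5 + 21*b^4 - 9*b^3 - 42*b^2 + 36*b - 8)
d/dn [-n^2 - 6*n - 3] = -2*n - 6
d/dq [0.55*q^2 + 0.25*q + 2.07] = 1.1*q + 0.25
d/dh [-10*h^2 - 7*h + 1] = -20*h - 7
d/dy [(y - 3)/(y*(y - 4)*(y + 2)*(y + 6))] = (-3*y^4 + 4*y^3 + 56*y^2 - 120*y - 144)/(y^2*(y^6 + 8*y^5 - 24*y^4 - 256*y^3 + 16*y^2 + 1920*y + 2304))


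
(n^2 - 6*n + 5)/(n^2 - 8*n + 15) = (n - 1)/(n - 3)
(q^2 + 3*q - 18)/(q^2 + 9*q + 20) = (q^2 + 3*q - 18)/(q^2 + 9*q + 20)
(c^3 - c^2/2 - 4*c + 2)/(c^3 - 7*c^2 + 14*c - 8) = (c^2 + 3*c/2 - 1)/(c^2 - 5*c + 4)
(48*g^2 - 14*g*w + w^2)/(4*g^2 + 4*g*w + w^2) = (48*g^2 - 14*g*w + w^2)/(4*g^2 + 4*g*w + w^2)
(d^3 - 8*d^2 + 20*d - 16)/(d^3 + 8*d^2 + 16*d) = (d^3 - 8*d^2 + 20*d - 16)/(d*(d^2 + 8*d + 16))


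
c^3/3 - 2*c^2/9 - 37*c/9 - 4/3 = (c/3 + 1)*(c - 4)*(c + 1/3)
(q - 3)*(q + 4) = q^2 + q - 12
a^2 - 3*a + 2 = (a - 2)*(a - 1)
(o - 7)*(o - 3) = o^2 - 10*o + 21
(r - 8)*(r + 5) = r^2 - 3*r - 40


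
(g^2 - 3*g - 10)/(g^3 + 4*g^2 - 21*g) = (g^2 - 3*g - 10)/(g*(g^2 + 4*g - 21))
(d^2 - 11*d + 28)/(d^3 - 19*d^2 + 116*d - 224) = 1/(d - 8)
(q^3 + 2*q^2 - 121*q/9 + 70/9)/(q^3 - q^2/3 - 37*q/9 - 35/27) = 3*(3*q^2 + 13*q - 10)/(9*q^2 + 18*q + 5)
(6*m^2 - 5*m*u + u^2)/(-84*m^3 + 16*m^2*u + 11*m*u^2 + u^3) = (-3*m + u)/(42*m^2 + 13*m*u + u^2)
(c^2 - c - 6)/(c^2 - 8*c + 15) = (c + 2)/(c - 5)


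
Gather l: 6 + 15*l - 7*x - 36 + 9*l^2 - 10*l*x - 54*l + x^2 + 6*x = 9*l^2 + l*(-10*x - 39) + x^2 - x - 30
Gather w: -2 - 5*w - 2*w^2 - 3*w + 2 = -2*w^2 - 8*w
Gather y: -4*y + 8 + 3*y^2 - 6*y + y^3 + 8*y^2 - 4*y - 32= y^3 + 11*y^2 - 14*y - 24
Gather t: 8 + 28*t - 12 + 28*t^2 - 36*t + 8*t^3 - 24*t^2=8*t^3 + 4*t^2 - 8*t - 4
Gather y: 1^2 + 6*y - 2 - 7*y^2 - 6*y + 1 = -7*y^2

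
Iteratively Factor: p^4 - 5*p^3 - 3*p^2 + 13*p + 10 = (p - 5)*(p^3 - 3*p - 2) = (p - 5)*(p + 1)*(p^2 - p - 2) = (p - 5)*(p + 1)^2*(p - 2)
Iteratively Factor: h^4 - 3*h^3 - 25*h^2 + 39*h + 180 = (h + 3)*(h^3 - 6*h^2 - 7*h + 60) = (h - 4)*(h + 3)*(h^2 - 2*h - 15) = (h - 4)*(h + 3)^2*(h - 5)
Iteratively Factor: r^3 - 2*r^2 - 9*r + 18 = (r - 3)*(r^2 + r - 6) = (r - 3)*(r - 2)*(r + 3)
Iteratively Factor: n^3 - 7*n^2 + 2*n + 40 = (n + 2)*(n^2 - 9*n + 20) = (n - 4)*(n + 2)*(n - 5)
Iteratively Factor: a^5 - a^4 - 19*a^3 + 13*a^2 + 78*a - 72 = (a + 3)*(a^4 - 4*a^3 - 7*a^2 + 34*a - 24) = (a + 3)^2*(a^3 - 7*a^2 + 14*a - 8) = (a - 2)*(a + 3)^2*(a^2 - 5*a + 4) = (a - 2)*(a - 1)*(a + 3)^2*(a - 4)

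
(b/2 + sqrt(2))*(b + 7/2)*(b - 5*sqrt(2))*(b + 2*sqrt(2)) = b^4/2 - sqrt(2)*b^3/2 + 7*b^3/4 - 16*b^2 - 7*sqrt(2)*b^2/4 - 56*b - 20*sqrt(2)*b - 70*sqrt(2)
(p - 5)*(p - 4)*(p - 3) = p^3 - 12*p^2 + 47*p - 60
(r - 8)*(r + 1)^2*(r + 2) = r^4 - 4*r^3 - 27*r^2 - 38*r - 16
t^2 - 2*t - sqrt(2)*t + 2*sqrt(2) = (t - 2)*(t - sqrt(2))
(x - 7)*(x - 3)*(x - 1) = x^3 - 11*x^2 + 31*x - 21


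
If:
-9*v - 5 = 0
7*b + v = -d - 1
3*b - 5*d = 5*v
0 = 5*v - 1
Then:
No Solution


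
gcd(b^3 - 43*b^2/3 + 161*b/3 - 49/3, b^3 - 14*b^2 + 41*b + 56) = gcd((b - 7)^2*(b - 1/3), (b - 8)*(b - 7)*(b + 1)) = b - 7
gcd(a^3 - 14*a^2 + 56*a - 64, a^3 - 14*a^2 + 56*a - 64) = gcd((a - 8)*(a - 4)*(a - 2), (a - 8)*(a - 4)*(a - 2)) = a^3 - 14*a^2 + 56*a - 64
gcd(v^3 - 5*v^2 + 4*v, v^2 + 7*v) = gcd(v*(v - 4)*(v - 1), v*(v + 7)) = v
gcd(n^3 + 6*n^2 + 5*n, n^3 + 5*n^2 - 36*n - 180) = n + 5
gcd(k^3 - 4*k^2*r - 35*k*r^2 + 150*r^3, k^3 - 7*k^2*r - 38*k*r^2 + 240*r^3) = -k^2 - k*r + 30*r^2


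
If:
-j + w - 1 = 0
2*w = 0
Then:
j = -1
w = 0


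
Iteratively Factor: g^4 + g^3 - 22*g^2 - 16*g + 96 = (g + 3)*(g^3 - 2*g^2 - 16*g + 32) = (g - 4)*(g + 3)*(g^2 + 2*g - 8) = (g - 4)*(g - 2)*(g + 3)*(g + 4)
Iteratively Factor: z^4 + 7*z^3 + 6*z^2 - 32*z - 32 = (z + 1)*(z^3 + 6*z^2 - 32) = (z + 1)*(z + 4)*(z^2 + 2*z - 8) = (z + 1)*(z + 4)^2*(z - 2)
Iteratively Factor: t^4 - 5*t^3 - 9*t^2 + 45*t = (t + 3)*(t^3 - 8*t^2 + 15*t) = (t - 5)*(t + 3)*(t^2 - 3*t) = (t - 5)*(t - 3)*(t + 3)*(t)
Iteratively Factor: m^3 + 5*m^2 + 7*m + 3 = (m + 1)*(m^2 + 4*m + 3) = (m + 1)^2*(m + 3)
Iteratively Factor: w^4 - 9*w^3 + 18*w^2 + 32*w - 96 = (w - 3)*(w^3 - 6*w^2 + 32) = (w - 4)*(w - 3)*(w^2 - 2*w - 8) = (w - 4)*(w - 3)*(w + 2)*(w - 4)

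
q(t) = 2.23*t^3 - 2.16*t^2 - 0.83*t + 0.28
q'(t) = 6.69*t^2 - 4.32*t - 0.83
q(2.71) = 26.55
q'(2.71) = 36.59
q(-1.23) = -6.12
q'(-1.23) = 14.60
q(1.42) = 1.13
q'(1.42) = 6.53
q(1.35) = 0.71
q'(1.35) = 5.53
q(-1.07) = -4.04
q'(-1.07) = 11.45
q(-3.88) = -159.27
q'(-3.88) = 116.65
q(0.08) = 0.20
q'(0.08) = -1.13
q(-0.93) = -2.61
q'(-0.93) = 8.97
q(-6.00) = -554.18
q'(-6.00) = 265.93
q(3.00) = 38.56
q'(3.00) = 46.42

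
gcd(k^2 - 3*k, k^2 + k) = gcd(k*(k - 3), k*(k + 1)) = k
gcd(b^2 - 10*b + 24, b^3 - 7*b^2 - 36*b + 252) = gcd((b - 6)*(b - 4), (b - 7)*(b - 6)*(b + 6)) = b - 6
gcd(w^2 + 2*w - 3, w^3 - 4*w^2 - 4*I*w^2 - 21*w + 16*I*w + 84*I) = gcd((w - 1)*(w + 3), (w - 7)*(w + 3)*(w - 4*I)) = w + 3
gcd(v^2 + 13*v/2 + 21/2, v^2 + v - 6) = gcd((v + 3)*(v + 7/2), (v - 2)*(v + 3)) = v + 3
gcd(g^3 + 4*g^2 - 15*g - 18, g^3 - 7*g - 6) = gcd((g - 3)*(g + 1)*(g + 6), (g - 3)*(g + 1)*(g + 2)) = g^2 - 2*g - 3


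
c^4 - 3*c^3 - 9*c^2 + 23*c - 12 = (c - 4)*(c - 1)^2*(c + 3)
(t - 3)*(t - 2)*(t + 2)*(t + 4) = t^4 + t^3 - 16*t^2 - 4*t + 48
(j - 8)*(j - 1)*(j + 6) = j^3 - 3*j^2 - 46*j + 48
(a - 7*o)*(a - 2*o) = a^2 - 9*a*o + 14*o^2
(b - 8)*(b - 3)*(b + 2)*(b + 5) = b^4 - 4*b^3 - 43*b^2 + 58*b + 240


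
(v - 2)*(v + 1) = v^2 - v - 2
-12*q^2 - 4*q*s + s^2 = (-6*q + s)*(2*q + s)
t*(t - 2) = t^2 - 2*t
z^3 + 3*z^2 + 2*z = z*(z + 1)*(z + 2)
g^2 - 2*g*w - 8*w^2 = (g - 4*w)*(g + 2*w)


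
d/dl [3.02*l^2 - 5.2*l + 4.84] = 6.04*l - 5.2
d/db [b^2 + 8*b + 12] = 2*b + 8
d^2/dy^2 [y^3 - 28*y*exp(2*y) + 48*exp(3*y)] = -112*y*exp(2*y) + 6*y + 432*exp(3*y) - 112*exp(2*y)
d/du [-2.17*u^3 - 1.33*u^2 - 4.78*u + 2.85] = -6.51*u^2 - 2.66*u - 4.78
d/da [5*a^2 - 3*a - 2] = 10*a - 3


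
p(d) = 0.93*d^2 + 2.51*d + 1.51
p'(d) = 1.86*d + 2.51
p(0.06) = 1.66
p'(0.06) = 2.62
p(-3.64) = 4.70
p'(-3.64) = -4.26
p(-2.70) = 1.51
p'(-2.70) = -2.51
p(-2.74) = 1.61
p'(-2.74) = -2.59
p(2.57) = 14.10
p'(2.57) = 7.29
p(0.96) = 4.78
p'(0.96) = 4.30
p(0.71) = 3.76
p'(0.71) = 3.83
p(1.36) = 6.64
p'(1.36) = 5.04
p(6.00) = 50.05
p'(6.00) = 13.67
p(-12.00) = 105.31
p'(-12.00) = -19.81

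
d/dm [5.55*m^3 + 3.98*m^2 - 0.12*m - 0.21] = 16.65*m^2 + 7.96*m - 0.12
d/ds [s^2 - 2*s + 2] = 2*s - 2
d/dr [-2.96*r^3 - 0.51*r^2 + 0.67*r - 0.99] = -8.88*r^2 - 1.02*r + 0.67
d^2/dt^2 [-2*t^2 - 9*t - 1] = -4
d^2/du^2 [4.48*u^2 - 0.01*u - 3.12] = 8.96000000000000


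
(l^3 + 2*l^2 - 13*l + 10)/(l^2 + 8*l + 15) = (l^2 - 3*l + 2)/(l + 3)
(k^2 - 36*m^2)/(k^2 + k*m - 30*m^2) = (k - 6*m)/(k - 5*m)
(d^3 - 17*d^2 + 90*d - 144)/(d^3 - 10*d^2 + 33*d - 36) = (d^2 - 14*d + 48)/(d^2 - 7*d + 12)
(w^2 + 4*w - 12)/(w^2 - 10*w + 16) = (w + 6)/(w - 8)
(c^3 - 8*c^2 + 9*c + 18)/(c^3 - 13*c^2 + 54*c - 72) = (c + 1)/(c - 4)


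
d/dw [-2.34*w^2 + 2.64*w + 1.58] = 2.64 - 4.68*w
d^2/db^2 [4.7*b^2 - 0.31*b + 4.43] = 9.40000000000000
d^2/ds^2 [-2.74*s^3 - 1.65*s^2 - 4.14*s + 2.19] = -16.44*s - 3.3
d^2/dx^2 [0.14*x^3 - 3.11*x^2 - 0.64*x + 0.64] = 0.84*x - 6.22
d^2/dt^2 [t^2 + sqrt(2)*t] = 2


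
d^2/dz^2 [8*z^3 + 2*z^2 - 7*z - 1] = 48*z + 4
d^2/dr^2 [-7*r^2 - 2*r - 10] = -14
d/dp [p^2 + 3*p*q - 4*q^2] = 2*p + 3*q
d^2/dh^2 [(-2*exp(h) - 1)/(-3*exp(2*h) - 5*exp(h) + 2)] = (18*exp(4*h) + 6*exp(3*h) + 117*exp(2*h) + 69*exp(h) + 18)*exp(h)/(27*exp(6*h) + 135*exp(5*h) + 171*exp(4*h) - 55*exp(3*h) - 114*exp(2*h) + 60*exp(h) - 8)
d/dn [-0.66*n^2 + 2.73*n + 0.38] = 2.73 - 1.32*n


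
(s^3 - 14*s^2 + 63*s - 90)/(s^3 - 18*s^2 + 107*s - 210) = (s - 3)/(s - 7)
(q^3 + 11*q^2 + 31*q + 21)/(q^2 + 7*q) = q + 4 + 3/q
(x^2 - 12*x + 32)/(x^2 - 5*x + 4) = (x - 8)/(x - 1)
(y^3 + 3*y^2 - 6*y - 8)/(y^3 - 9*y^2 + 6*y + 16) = (y + 4)/(y - 8)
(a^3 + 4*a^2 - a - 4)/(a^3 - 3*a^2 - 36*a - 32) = (a - 1)/(a - 8)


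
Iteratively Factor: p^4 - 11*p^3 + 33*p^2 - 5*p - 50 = (p + 1)*(p^3 - 12*p^2 + 45*p - 50) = (p - 5)*(p + 1)*(p^2 - 7*p + 10) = (p - 5)^2*(p + 1)*(p - 2)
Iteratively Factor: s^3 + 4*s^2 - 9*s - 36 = (s + 3)*(s^2 + s - 12) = (s + 3)*(s + 4)*(s - 3)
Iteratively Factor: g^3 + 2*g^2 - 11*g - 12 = (g + 1)*(g^2 + g - 12) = (g - 3)*(g + 1)*(g + 4)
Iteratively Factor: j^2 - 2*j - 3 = (j + 1)*(j - 3)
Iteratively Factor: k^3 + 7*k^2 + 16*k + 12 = (k + 2)*(k^2 + 5*k + 6) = (k + 2)*(k + 3)*(k + 2)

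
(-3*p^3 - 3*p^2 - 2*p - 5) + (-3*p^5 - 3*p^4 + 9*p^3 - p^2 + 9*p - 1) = -3*p^5 - 3*p^4 + 6*p^3 - 4*p^2 + 7*p - 6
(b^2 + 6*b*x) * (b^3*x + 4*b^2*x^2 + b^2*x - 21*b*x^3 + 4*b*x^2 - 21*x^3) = b^5*x + 10*b^4*x^2 + b^4*x + 3*b^3*x^3 + 10*b^3*x^2 - 126*b^2*x^4 + 3*b^2*x^3 - 126*b*x^4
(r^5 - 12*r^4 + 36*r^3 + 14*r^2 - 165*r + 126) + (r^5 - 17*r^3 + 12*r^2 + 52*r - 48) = 2*r^5 - 12*r^4 + 19*r^3 + 26*r^2 - 113*r + 78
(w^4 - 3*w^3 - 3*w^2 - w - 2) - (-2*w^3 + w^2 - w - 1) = w^4 - w^3 - 4*w^2 - 1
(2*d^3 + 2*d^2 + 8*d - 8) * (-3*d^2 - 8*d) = -6*d^5 - 22*d^4 - 40*d^3 - 40*d^2 + 64*d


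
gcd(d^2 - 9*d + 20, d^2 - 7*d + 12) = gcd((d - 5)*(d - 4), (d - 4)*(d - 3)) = d - 4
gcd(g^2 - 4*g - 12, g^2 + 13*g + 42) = 1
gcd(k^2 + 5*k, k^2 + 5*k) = k^2 + 5*k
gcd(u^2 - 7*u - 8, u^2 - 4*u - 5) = u + 1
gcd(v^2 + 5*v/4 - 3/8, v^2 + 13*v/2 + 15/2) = v + 3/2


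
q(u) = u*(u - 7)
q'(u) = 2*u - 7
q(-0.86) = 6.76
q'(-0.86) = -8.72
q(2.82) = -11.79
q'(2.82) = -1.36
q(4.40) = -11.44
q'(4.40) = 1.80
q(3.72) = -12.20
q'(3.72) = 0.44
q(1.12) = -6.59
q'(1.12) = -4.76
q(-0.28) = 2.04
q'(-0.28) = -7.56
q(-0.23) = 1.66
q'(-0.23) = -7.46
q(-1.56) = 13.35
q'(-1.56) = -10.12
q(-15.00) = 330.00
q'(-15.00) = -37.00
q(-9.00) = 144.00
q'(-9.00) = -25.00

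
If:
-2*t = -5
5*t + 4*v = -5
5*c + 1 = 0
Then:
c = -1/5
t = 5/2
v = -35/8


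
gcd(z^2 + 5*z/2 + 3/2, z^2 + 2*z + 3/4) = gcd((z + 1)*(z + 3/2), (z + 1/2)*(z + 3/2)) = z + 3/2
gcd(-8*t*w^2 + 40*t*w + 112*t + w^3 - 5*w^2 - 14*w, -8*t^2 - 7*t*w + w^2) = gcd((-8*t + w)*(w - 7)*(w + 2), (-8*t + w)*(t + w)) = 8*t - w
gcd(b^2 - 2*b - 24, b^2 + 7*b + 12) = b + 4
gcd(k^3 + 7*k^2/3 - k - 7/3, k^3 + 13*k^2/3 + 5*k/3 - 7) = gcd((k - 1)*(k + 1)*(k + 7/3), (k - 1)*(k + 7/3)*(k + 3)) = k^2 + 4*k/3 - 7/3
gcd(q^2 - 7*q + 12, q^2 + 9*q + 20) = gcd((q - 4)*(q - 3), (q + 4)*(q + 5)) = 1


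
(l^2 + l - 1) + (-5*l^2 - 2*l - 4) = -4*l^2 - l - 5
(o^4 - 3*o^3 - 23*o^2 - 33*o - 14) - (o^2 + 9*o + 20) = o^4 - 3*o^3 - 24*o^2 - 42*o - 34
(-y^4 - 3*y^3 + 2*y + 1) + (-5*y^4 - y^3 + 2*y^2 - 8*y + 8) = -6*y^4 - 4*y^3 + 2*y^2 - 6*y + 9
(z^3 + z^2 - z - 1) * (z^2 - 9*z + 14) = z^5 - 8*z^4 + 4*z^3 + 22*z^2 - 5*z - 14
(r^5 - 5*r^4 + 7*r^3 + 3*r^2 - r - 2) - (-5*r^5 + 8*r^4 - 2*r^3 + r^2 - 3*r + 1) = 6*r^5 - 13*r^4 + 9*r^3 + 2*r^2 + 2*r - 3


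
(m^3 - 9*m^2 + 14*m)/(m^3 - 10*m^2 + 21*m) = (m - 2)/(m - 3)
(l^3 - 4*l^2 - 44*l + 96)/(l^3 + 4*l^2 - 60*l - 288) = (l - 2)/(l + 6)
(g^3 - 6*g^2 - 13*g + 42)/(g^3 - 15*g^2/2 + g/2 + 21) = 2*(g + 3)/(2*g + 3)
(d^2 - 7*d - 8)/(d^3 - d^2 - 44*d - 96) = (d + 1)/(d^2 + 7*d + 12)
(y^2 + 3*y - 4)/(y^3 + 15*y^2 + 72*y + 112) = (y - 1)/(y^2 + 11*y + 28)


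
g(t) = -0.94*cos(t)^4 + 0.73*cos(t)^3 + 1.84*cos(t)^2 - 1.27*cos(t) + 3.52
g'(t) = 3.76*sin(t)*cos(t)^3 - 2.19*sin(t)*cos(t)^2 - 3.68*sin(t)*cos(t) + 1.27*sin(t)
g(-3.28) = 4.97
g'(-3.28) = -0.12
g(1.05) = 3.38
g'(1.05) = -0.56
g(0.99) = 3.41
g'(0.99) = -0.66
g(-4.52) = 3.82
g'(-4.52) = 1.83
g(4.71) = 3.52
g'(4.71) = -1.28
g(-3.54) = 5.00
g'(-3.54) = -0.06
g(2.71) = 5.00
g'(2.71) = -0.00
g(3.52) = 5.00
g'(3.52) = 0.08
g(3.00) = 4.97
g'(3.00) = -0.12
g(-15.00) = 4.91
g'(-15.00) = -0.75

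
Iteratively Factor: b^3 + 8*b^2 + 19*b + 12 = (b + 3)*(b^2 + 5*b + 4) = (b + 1)*(b + 3)*(b + 4)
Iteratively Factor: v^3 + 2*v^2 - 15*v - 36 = (v - 4)*(v^2 + 6*v + 9) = (v - 4)*(v + 3)*(v + 3)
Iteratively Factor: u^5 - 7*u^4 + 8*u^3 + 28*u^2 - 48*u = (u)*(u^4 - 7*u^3 + 8*u^2 + 28*u - 48) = u*(u + 2)*(u^3 - 9*u^2 + 26*u - 24) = u*(u - 4)*(u + 2)*(u^2 - 5*u + 6) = u*(u - 4)*(u - 3)*(u + 2)*(u - 2)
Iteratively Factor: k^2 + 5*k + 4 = (k + 1)*(k + 4)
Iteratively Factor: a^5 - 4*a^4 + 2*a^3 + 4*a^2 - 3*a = (a)*(a^4 - 4*a^3 + 2*a^2 + 4*a - 3) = a*(a + 1)*(a^3 - 5*a^2 + 7*a - 3) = a*(a - 3)*(a + 1)*(a^2 - 2*a + 1) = a*(a - 3)*(a - 1)*(a + 1)*(a - 1)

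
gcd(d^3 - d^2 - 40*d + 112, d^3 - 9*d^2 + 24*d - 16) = d^2 - 8*d + 16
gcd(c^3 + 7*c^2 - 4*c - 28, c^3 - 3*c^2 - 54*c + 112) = c^2 + 5*c - 14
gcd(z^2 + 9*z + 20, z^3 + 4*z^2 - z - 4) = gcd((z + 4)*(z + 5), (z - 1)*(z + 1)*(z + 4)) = z + 4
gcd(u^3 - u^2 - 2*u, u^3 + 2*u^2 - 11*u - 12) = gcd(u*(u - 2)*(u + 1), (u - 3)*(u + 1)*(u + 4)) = u + 1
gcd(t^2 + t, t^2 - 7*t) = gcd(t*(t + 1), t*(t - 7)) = t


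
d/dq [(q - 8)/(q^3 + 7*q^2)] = (q*(q + 7) - (q - 8)*(3*q + 14))/(q^3*(q + 7)^2)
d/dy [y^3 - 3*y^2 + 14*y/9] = 3*y^2 - 6*y + 14/9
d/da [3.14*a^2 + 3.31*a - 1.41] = 6.28*a + 3.31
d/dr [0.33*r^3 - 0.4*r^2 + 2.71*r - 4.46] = 0.99*r^2 - 0.8*r + 2.71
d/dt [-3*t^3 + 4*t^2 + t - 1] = -9*t^2 + 8*t + 1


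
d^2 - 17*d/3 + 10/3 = (d - 5)*(d - 2/3)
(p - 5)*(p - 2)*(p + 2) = p^3 - 5*p^2 - 4*p + 20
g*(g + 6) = g^2 + 6*g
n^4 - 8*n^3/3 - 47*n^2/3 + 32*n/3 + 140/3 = (n - 5)*(n - 2)*(n + 2)*(n + 7/3)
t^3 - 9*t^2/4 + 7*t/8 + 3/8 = (t - 3/2)*(t - 1)*(t + 1/4)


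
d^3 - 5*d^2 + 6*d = d*(d - 3)*(d - 2)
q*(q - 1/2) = q^2 - q/2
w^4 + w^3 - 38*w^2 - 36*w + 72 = (w - 6)*(w - 1)*(w + 2)*(w + 6)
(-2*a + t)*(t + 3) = -2*a*t - 6*a + t^2 + 3*t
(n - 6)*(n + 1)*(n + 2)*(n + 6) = n^4 + 3*n^3 - 34*n^2 - 108*n - 72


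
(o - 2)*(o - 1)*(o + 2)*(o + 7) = o^4 + 6*o^3 - 11*o^2 - 24*o + 28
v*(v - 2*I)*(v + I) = v^3 - I*v^2 + 2*v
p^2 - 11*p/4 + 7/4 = (p - 7/4)*(p - 1)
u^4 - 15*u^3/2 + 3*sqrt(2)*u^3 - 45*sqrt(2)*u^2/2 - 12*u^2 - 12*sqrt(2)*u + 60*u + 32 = (u - 8)*(u + 1/2)*(u - sqrt(2))*(u + 4*sqrt(2))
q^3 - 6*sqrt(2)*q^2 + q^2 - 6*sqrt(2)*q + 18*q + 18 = (q + 1)*(q - 3*sqrt(2))^2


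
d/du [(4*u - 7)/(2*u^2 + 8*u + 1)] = 4*(-2*u^2 + 7*u + 15)/(4*u^4 + 32*u^3 + 68*u^2 + 16*u + 1)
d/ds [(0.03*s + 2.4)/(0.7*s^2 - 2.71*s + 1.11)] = (-0.021*s^2 - 3.36*s + 6.5373)/(0.49*s^4 - 3.794*s^3 + 8.8981*s^2 - 6.0162*s + 1.2321)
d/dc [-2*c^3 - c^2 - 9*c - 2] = -6*c^2 - 2*c - 9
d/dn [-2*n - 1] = -2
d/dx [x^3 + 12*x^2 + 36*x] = 3*x^2 + 24*x + 36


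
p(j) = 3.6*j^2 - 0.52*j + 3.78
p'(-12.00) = -86.92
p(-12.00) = 528.42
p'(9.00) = 64.28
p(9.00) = 290.70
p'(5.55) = 39.44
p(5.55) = 111.78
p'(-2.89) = -21.33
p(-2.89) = 35.35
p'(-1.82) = -13.62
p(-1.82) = 16.65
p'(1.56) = 10.71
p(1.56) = 11.73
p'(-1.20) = -9.16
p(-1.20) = 9.59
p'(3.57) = 25.18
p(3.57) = 47.81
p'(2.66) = 18.63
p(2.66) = 27.87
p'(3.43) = 24.18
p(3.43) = 44.35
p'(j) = 7.2*j - 0.52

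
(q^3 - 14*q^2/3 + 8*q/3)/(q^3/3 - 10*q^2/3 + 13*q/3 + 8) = q*(3*q^2 - 14*q + 8)/(q^3 - 10*q^2 + 13*q + 24)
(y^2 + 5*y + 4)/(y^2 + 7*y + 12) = (y + 1)/(y + 3)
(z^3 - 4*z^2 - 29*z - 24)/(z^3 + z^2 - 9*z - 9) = (z - 8)/(z - 3)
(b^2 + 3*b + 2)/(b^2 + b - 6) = (b^2 + 3*b + 2)/(b^2 + b - 6)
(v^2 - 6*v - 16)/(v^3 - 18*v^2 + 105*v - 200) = (v + 2)/(v^2 - 10*v + 25)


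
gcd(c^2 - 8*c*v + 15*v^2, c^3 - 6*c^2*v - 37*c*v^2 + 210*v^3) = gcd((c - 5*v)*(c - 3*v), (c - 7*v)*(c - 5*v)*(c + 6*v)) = -c + 5*v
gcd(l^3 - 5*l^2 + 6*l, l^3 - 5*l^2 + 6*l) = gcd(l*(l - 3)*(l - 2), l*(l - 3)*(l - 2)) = l^3 - 5*l^2 + 6*l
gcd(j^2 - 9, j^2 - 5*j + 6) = j - 3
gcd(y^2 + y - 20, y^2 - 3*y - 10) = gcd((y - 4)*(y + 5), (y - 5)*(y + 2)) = 1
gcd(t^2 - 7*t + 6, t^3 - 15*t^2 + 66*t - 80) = 1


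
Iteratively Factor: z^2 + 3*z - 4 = (z - 1)*(z + 4)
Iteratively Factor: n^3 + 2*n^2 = (n)*(n^2 + 2*n) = n*(n + 2)*(n)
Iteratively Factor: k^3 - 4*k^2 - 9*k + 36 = (k + 3)*(k^2 - 7*k + 12) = (k - 4)*(k + 3)*(k - 3)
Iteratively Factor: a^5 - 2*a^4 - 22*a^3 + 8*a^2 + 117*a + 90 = (a + 2)*(a^4 - 4*a^3 - 14*a^2 + 36*a + 45) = (a + 2)*(a + 3)*(a^3 - 7*a^2 + 7*a + 15) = (a - 3)*(a + 2)*(a + 3)*(a^2 - 4*a - 5) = (a - 3)*(a + 1)*(a + 2)*(a + 3)*(a - 5)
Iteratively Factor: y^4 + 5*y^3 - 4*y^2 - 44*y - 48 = (y + 4)*(y^3 + y^2 - 8*y - 12) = (y - 3)*(y + 4)*(y^2 + 4*y + 4) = (y - 3)*(y + 2)*(y + 4)*(y + 2)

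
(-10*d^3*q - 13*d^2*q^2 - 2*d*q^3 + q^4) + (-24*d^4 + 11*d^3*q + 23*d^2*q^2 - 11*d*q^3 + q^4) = -24*d^4 + d^3*q + 10*d^2*q^2 - 13*d*q^3 + 2*q^4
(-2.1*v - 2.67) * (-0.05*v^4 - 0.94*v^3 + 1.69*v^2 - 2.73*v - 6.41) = 0.105*v^5 + 2.1075*v^4 - 1.0392*v^3 + 1.2207*v^2 + 20.7501*v + 17.1147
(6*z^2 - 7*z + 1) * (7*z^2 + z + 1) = 42*z^4 - 43*z^3 + 6*z^2 - 6*z + 1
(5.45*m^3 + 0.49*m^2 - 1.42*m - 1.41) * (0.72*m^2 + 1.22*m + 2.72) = 3.924*m^5 + 7.0018*m^4 + 14.3994*m^3 - 1.4148*m^2 - 5.5826*m - 3.8352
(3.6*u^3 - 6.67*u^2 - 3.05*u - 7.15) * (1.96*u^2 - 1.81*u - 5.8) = 7.056*u^5 - 19.5892*u^4 - 14.7853*u^3 + 30.1925*u^2 + 30.6315*u + 41.47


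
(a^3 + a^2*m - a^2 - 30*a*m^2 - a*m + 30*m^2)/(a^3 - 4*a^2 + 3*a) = (a^2 + a*m - 30*m^2)/(a*(a - 3))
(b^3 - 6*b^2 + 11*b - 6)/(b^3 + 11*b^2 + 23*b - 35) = (b^2 - 5*b + 6)/(b^2 + 12*b + 35)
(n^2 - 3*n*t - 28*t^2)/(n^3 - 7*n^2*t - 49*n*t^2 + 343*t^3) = (-n - 4*t)/(-n^2 + 49*t^2)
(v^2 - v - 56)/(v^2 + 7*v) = (v - 8)/v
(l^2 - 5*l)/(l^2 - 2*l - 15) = l/(l + 3)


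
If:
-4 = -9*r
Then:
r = 4/9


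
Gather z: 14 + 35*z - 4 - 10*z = 25*z + 10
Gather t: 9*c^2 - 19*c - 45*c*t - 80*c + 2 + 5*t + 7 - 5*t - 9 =9*c^2 - 45*c*t - 99*c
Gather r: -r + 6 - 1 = 5 - r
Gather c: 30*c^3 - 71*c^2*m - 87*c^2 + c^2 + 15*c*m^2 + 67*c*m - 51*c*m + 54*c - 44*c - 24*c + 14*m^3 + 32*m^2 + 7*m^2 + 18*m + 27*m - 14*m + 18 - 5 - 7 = 30*c^3 + c^2*(-71*m - 86) + c*(15*m^2 + 16*m - 14) + 14*m^3 + 39*m^2 + 31*m + 6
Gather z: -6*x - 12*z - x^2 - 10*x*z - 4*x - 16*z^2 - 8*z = -x^2 - 10*x - 16*z^2 + z*(-10*x - 20)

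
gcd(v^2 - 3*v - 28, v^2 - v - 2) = 1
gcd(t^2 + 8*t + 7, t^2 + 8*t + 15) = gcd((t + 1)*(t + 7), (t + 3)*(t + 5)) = 1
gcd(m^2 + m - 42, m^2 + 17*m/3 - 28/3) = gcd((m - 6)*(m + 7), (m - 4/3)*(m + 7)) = m + 7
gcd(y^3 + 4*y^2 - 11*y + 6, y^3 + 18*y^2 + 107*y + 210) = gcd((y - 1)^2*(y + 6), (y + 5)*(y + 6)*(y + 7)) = y + 6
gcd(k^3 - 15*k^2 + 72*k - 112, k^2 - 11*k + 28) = k^2 - 11*k + 28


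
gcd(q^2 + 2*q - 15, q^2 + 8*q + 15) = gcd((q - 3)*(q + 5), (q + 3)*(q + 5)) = q + 5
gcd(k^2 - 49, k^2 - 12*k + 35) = k - 7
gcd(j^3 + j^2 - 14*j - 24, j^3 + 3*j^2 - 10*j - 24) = j + 2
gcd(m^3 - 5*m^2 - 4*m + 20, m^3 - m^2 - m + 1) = 1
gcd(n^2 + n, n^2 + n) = n^2 + n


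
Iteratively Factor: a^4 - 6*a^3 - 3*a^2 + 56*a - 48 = (a - 4)*(a^3 - 2*a^2 - 11*a + 12) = (a - 4)*(a + 3)*(a^2 - 5*a + 4) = (a - 4)*(a - 1)*(a + 3)*(a - 4)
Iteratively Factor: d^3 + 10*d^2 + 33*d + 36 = (d + 3)*(d^2 + 7*d + 12) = (d + 3)*(d + 4)*(d + 3)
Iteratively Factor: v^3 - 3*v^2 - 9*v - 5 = (v + 1)*(v^2 - 4*v - 5) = (v + 1)^2*(v - 5)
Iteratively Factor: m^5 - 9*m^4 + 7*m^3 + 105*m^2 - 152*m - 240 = (m + 1)*(m^4 - 10*m^3 + 17*m^2 + 88*m - 240) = (m - 4)*(m + 1)*(m^3 - 6*m^2 - 7*m + 60) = (m - 4)^2*(m + 1)*(m^2 - 2*m - 15) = (m - 4)^2*(m + 1)*(m + 3)*(m - 5)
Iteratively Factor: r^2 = (r)*(r)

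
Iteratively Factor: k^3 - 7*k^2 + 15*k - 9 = (k - 3)*(k^2 - 4*k + 3) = (k - 3)^2*(k - 1)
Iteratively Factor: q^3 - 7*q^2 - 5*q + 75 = (q - 5)*(q^2 - 2*q - 15) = (q - 5)*(q + 3)*(q - 5)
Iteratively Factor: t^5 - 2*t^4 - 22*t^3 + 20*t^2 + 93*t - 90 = (t + 3)*(t^4 - 5*t^3 - 7*t^2 + 41*t - 30) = (t + 3)^2*(t^3 - 8*t^2 + 17*t - 10) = (t - 1)*(t + 3)^2*(t^2 - 7*t + 10) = (t - 2)*(t - 1)*(t + 3)^2*(t - 5)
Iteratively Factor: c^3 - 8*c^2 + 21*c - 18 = (c - 3)*(c^2 - 5*c + 6) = (c - 3)^2*(c - 2)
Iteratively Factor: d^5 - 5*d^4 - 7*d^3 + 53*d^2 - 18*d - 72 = (d + 3)*(d^4 - 8*d^3 + 17*d^2 + 2*d - 24) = (d + 1)*(d + 3)*(d^3 - 9*d^2 + 26*d - 24) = (d - 2)*(d + 1)*(d + 3)*(d^2 - 7*d + 12) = (d - 3)*(d - 2)*(d + 1)*(d + 3)*(d - 4)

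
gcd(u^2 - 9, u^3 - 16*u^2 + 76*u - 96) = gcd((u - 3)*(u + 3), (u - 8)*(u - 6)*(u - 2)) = 1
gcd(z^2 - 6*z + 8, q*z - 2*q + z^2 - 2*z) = z - 2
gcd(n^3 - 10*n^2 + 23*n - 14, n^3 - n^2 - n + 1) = n - 1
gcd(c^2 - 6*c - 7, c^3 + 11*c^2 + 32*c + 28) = 1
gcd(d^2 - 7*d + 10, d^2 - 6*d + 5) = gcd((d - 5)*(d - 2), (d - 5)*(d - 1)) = d - 5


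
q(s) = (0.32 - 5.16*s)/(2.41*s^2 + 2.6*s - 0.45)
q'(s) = (0.32 - 5.16*s)*(-4.82*s - 2.6)/(2.41*s^2 + 2.6*s - 0.45)^2 - 5.16/(2.41*s^2 + 2.6*s - 0.45)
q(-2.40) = 1.77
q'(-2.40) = 1.49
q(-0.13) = -1.33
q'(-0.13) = 3.40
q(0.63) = -1.37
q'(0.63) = 1.19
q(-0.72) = -3.76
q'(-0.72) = 7.86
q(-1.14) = -22.00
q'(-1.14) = 244.14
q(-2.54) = 1.58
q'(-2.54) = 1.19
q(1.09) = -1.01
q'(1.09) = 0.53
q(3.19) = -0.50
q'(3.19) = 0.12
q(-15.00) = 0.15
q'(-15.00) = 0.01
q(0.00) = -0.71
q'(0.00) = 7.36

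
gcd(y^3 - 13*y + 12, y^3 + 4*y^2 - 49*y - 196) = y + 4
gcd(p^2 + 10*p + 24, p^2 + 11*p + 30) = p + 6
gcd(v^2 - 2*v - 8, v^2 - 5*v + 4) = v - 4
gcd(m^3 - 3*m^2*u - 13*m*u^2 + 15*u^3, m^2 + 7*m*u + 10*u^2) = 1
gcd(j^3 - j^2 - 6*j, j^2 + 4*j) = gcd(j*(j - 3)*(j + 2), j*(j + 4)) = j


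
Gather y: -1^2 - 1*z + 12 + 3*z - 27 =2*z - 16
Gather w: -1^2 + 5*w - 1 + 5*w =10*w - 2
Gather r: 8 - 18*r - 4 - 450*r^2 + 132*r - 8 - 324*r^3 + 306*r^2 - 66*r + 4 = -324*r^3 - 144*r^2 + 48*r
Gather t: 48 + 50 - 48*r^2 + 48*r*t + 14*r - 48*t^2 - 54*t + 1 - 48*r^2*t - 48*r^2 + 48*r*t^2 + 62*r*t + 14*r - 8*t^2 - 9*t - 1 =-96*r^2 + 28*r + t^2*(48*r - 56) + t*(-48*r^2 + 110*r - 63) + 98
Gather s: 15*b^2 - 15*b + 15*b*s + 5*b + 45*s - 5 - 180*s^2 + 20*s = 15*b^2 - 10*b - 180*s^2 + s*(15*b + 65) - 5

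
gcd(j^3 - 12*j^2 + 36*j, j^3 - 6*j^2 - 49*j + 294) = j - 6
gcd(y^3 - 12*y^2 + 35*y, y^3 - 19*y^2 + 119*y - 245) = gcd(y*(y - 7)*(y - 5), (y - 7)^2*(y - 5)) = y^2 - 12*y + 35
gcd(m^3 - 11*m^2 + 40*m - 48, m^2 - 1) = 1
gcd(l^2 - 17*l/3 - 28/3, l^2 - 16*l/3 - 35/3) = l - 7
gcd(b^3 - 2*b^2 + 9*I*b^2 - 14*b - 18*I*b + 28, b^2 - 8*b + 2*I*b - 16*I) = b + 2*I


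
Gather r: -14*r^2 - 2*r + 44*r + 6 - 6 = -14*r^2 + 42*r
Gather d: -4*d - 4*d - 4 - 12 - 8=-8*d - 24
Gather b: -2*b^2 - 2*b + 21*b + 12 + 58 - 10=-2*b^2 + 19*b + 60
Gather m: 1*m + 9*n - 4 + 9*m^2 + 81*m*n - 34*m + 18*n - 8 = 9*m^2 + m*(81*n - 33) + 27*n - 12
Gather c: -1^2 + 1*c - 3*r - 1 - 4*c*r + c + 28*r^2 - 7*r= c*(2 - 4*r) + 28*r^2 - 10*r - 2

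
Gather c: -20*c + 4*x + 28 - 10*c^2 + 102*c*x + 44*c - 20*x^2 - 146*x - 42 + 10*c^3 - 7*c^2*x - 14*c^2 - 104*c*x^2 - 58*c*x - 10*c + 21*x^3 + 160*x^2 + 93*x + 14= 10*c^3 + c^2*(-7*x - 24) + c*(-104*x^2 + 44*x + 14) + 21*x^3 + 140*x^2 - 49*x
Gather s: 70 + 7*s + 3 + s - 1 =8*s + 72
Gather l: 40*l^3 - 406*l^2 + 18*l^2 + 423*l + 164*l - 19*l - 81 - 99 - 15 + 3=40*l^3 - 388*l^2 + 568*l - 192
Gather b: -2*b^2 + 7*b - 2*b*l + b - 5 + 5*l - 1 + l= -2*b^2 + b*(8 - 2*l) + 6*l - 6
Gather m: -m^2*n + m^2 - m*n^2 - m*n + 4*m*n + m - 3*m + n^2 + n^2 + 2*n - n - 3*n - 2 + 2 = m^2*(1 - n) + m*(-n^2 + 3*n - 2) + 2*n^2 - 2*n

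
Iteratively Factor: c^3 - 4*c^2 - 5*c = (c)*(c^2 - 4*c - 5) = c*(c + 1)*(c - 5)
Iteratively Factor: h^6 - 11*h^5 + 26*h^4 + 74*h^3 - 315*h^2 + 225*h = (h - 5)*(h^5 - 6*h^4 - 4*h^3 + 54*h^2 - 45*h) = h*(h - 5)*(h^4 - 6*h^3 - 4*h^2 + 54*h - 45) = h*(h - 5)*(h + 3)*(h^3 - 9*h^2 + 23*h - 15) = h*(h - 5)^2*(h + 3)*(h^2 - 4*h + 3) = h*(h - 5)^2*(h - 1)*(h + 3)*(h - 3)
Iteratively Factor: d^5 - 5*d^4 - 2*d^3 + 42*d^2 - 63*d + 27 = (d - 1)*(d^4 - 4*d^3 - 6*d^2 + 36*d - 27) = (d - 3)*(d - 1)*(d^3 - d^2 - 9*d + 9) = (d - 3)^2*(d - 1)*(d^2 + 2*d - 3) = (d - 3)^2*(d - 1)^2*(d + 3)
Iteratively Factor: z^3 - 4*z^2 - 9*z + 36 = (z + 3)*(z^2 - 7*z + 12) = (z - 4)*(z + 3)*(z - 3)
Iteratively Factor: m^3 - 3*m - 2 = (m - 2)*(m^2 + 2*m + 1) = (m - 2)*(m + 1)*(m + 1)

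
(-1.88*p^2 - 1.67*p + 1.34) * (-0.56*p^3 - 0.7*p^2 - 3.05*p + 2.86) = 1.0528*p^5 + 2.2512*p^4 + 6.1526*p^3 - 1.2213*p^2 - 8.8632*p + 3.8324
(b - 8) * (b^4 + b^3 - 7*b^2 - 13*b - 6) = b^5 - 7*b^4 - 15*b^3 + 43*b^2 + 98*b + 48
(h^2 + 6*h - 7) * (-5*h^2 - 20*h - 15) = -5*h^4 - 50*h^3 - 100*h^2 + 50*h + 105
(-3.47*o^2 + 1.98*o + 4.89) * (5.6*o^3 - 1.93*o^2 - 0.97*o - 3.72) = -19.432*o^5 + 17.7851*o^4 + 26.9285*o^3 + 1.5501*o^2 - 12.1089*o - 18.1908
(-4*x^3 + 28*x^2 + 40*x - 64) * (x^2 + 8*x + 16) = -4*x^5 - 4*x^4 + 200*x^3 + 704*x^2 + 128*x - 1024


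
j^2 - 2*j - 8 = (j - 4)*(j + 2)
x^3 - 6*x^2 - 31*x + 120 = (x - 8)*(x - 3)*(x + 5)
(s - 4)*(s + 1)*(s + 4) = s^3 + s^2 - 16*s - 16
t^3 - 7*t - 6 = (t - 3)*(t + 1)*(t + 2)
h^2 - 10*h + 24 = (h - 6)*(h - 4)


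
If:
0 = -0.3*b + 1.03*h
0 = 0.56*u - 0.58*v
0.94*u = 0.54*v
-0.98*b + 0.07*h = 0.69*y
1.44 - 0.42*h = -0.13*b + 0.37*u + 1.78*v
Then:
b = -187.75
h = -54.68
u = 0.00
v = 0.00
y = 261.11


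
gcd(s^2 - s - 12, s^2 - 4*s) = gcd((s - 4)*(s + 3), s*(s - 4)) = s - 4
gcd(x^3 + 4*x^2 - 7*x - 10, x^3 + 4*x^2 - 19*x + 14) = x - 2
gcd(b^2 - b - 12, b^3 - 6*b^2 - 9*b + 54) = b + 3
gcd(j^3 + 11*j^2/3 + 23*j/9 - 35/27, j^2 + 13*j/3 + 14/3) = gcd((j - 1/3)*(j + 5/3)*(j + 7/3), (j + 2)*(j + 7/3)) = j + 7/3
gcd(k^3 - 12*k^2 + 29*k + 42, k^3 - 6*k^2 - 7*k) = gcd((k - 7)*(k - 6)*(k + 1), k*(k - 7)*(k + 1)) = k^2 - 6*k - 7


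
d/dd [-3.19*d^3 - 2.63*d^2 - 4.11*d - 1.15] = -9.57*d^2 - 5.26*d - 4.11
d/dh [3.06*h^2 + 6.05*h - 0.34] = 6.12*h + 6.05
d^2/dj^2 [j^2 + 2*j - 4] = 2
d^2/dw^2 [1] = 0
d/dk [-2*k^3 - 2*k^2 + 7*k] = -6*k^2 - 4*k + 7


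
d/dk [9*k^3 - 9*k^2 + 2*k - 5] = 27*k^2 - 18*k + 2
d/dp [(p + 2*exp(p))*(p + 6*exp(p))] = 8*p*exp(p) + 2*p + 24*exp(2*p) + 8*exp(p)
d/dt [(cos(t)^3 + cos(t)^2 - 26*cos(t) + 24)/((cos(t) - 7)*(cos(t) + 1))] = (-cos(t)^4 + 12*cos(t)^3 + cos(t)^2 + 62*cos(t) - 326)*sin(t)/((cos(t) - 7)^2*(cos(t) + 1)^2)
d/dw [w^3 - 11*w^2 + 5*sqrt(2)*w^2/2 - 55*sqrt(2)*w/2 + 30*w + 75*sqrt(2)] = 3*w^2 - 22*w + 5*sqrt(2)*w - 55*sqrt(2)/2 + 30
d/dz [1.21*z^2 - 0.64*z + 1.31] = 2.42*z - 0.64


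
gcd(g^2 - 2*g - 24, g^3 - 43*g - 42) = 1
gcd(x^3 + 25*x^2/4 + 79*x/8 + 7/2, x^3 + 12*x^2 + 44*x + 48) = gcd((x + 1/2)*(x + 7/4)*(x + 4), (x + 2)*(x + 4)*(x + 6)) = x + 4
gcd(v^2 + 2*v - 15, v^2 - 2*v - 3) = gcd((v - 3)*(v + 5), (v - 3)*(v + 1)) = v - 3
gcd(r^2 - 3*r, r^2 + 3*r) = r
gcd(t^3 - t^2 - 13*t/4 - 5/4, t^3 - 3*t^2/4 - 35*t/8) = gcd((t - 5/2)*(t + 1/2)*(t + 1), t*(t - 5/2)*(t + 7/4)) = t - 5/2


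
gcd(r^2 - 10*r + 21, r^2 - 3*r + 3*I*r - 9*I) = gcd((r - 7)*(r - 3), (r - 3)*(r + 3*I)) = r - 3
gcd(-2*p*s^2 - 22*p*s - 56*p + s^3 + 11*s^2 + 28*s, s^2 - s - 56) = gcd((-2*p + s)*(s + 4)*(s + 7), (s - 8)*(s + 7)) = s + 7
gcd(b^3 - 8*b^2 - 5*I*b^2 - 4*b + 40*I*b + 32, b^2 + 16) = b - 4*I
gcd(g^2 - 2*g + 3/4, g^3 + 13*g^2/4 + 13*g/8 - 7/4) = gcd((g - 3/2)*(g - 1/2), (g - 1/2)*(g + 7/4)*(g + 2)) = g - 1/2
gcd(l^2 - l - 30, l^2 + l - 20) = l + 5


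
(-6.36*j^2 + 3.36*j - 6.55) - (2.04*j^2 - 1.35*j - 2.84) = -8.4*j^2 + 4.71*j - 3.71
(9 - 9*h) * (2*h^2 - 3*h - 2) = -18*h^3 + 45*h^2 - 9*h - 18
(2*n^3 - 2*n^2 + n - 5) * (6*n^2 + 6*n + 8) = 12*n^5 + 10*n^3 - 40*n^2 - 22*n - 40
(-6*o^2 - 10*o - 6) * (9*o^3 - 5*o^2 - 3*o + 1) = -54*o^5 - 60*o^4 + 14*o^3 + 54*o^2 + 8*o - 6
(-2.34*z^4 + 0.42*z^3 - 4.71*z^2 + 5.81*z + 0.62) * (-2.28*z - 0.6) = 5.3352*z^5 + 0.4464*z^4 + 10.4868*z^3 - 10.4208*z^2 - 4.8996*z - 0.372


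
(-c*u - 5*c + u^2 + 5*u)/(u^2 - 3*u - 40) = (-c + u)/(u - 8)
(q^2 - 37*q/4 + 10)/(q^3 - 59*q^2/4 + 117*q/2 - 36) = (4*q - 5)/(4*q^2 - 27*q + 18)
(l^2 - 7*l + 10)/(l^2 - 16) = (l^2 - 7*l + 10)/(l^2 - 16)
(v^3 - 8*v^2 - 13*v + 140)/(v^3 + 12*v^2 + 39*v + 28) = (v^2 - 12*v + 35)/(v^2 + 8*v + 7)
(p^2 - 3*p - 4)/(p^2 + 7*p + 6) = (p - 4)/(p + 6)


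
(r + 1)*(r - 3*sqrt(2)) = r^2 - 3*sqrt(2)*r + r - 3*sqrt(2)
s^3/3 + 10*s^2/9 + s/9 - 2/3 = (s/3 + 1/3)*(s - 2/3)*(s + 3)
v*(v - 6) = v^2 - 6*v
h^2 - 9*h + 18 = (h - 6)*(h - 3)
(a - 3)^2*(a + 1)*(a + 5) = a^4 - 22*a^2 + 24*a + 45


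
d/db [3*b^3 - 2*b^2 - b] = 9*b^2 - 4*b - 1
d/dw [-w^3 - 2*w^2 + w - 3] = -3*w^2 - 4*w + 1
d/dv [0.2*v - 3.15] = 0.200000000000000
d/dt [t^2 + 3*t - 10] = 2*t + 3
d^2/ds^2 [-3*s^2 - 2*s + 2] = -6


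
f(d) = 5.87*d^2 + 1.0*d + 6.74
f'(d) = 11.74*d + 1.0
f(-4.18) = 105.12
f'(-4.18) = -48.07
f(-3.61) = 79.63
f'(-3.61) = -41.38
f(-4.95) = 145.62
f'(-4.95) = -57.11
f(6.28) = 244.52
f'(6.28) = 74.73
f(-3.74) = 85.11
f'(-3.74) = -42.91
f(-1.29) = 15.22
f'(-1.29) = -14.14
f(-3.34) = 68.88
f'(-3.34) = -38.21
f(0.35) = 7.81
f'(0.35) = 5.11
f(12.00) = 864.02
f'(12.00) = 141.88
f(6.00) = 224.06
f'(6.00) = 71.44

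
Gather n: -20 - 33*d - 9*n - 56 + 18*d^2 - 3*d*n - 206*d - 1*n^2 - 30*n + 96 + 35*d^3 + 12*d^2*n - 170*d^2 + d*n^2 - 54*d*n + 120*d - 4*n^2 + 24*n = 35*d^3 - 152*d^2 - 119*d + n^2*(d - 5) + n*(12*d^2 - 57*d - 15) + 20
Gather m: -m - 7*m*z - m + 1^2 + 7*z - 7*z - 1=m*(-7*z - 2)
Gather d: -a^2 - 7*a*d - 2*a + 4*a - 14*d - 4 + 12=-a^2 + 2*a + d*(-7*a - 14) + 8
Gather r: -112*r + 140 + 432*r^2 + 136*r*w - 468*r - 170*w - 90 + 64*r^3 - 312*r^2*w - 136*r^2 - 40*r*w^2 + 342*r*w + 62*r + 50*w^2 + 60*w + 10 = 64*r^3 + r^2*(296 - 312*w) + r*(-40*w^2 + 478*w - 518) + 50*w^2 - 110*w + 60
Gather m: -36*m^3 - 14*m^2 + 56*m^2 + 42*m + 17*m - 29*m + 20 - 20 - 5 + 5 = -36*m^3 + 42*m^2 + 30*m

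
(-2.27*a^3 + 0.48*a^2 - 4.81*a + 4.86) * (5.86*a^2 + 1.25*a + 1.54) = -13.3022*a^5 - 0.0246999999999997*a^4 - 31.0824*a^3 + 23.2063*a^2 - 1.3324*a + 7.4844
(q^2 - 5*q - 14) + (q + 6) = q^2 - 4*q - 8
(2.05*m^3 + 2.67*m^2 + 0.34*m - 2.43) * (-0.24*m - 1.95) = -0.492*m^4 - 4.6383*m^3 - 5.2881*m^2 - 0.0798*m + 4.7385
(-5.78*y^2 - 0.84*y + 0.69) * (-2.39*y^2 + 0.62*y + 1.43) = 13.8142*y^4 - 1.576*y^3 - 10.4353*y^2 - 0.7734*y + 0.9867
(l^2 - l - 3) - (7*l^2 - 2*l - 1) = -6*l^2 + l - 2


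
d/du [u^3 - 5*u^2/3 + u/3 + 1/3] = 3*u^2 - 10*u/3 + 1/3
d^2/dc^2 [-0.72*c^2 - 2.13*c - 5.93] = -1.44000000000000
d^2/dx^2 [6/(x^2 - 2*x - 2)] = 12*(x^2 - 2*x - 4*(x - 1)^2 - 2)/(-x^2 + 2*x + 2)^3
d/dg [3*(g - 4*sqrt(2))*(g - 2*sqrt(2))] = 6*g - 18*sqrt(2)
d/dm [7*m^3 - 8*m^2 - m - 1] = 21*m^2 - 16*m - 1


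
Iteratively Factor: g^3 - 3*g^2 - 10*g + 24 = (g - 2)*(g^2 - g - 12) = (g - 2)*(g + 3)*(g - 4)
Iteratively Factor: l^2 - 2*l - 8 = (l + 2)*(l - 4)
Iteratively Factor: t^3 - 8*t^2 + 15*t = (t - 3)*(t^2 - 5*t) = t*(t - 3)*(t - 5)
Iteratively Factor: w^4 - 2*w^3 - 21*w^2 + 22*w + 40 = (w + 4)*(w^3 - 6*w^2 + 3*w + 10) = (w + 1)*(w + 4)*(w^2 - 7*w + 10) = (w - 5)*(w + 1)*(w + 4)*(w - 2)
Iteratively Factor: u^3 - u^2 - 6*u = (u + 2)*(u^2 - 3*u) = (u - 3)*(u + 2)*(u)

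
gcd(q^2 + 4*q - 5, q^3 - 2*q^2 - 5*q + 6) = q - 1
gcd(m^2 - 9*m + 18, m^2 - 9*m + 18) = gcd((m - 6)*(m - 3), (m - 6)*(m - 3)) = m^2 - 9*m + 18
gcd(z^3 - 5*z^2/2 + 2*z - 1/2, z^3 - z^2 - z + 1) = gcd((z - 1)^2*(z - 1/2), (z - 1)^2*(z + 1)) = z^2 - 2*z + 1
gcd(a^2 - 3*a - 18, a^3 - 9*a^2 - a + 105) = a + 3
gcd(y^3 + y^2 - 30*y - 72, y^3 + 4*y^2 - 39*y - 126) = y^2 - 3*y - 18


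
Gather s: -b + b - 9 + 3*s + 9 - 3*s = 0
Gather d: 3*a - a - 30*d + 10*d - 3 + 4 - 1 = 2*a - 20*d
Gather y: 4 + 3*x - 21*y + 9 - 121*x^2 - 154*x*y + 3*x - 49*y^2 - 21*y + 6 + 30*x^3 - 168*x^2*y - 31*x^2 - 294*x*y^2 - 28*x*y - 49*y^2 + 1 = 30*x^3 - 152*x^2 + 6*x + y^2*(-294*x - 98) + y*(-168*x^2 - 182*x - 42) + 20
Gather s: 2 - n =2 - n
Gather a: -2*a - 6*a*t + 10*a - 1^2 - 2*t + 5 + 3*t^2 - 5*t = a*(8 - 6*t) + 3*t^2 - 7*t + 4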